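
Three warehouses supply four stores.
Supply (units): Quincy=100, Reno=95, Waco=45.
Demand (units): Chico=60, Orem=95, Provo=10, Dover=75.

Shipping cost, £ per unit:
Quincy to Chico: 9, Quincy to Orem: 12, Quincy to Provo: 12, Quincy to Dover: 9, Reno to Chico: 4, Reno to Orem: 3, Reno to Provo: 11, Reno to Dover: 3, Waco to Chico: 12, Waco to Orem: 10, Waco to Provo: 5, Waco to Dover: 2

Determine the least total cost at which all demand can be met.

One minimum-cost allocation:
  Quincy–Chico: 60 × £9 = £540
  Quincy–Dover: 40 × £9 = £360
  Reno–Orem: 95 × £3 = £285
  Waco–Provo: 10 × £5 = £50
  Waco–Dover: 35 × £2 = £70
Total = 540 + 360 + 285 + 50 + 70 = £1305.
(Supply check: Quincy ships 100; Reno ships 95; Waco ships 45.)

1305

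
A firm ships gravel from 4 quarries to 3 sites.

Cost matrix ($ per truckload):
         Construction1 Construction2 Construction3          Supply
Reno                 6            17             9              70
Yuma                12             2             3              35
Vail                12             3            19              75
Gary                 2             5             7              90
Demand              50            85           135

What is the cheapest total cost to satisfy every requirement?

A cheapest plan:
  Reno–Construction3: 70 truckloads
  Yuma–Construction3: 35 truckloads
  Vail–Construction2: 75 truckloads
  Gary–Construction1: 50 truckloads
  Gary–Construction2: 10 truckloads
  Gary–Construction3: 30 truckloads
Total cost = $1320.

1320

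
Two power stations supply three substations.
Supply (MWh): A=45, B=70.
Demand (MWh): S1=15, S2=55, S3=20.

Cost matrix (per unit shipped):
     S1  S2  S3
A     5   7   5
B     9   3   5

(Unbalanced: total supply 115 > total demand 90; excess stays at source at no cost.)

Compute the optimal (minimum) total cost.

A cheapest plan:
  A–S1: 15 × 5 = 75
  A–S3: 20 × 5 = 100
  B–S2: 55 × 3 = 165
Total = 75 + 100 + 165 = 340.

340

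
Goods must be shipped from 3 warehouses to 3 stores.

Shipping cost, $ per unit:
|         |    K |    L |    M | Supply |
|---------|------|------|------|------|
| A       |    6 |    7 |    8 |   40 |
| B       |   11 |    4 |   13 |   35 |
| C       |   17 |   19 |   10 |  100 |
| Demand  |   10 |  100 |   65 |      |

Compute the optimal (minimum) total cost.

1715

One minimum-cost allocation:
  A–L: 40 × $7 = $280
  B–L: 35 × $4 = $140
  C–K: 10 × $17 = $170
  C–L: 25 × $19 = $475
  C–M: 65 × $10 = $650
Total = 280 + 140 + 170 + 475 + 650 = $1715.
(Supply check: A ships 40; B ships 35; C ships 100.)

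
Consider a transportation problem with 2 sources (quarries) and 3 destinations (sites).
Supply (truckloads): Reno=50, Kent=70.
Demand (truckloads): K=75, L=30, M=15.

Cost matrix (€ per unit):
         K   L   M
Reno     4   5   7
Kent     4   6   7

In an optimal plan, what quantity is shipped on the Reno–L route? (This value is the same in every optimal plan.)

30

The minimum-cost plan:
  Reno to K: 5 × €4 = €20
  Reno to L: 30 × €5 = €150
  Reno to M: 15 × €7 = €105
  Kent to K: 70 × €4 = €280
Total cost = €555.
So Reno→L carries 30 truckloads.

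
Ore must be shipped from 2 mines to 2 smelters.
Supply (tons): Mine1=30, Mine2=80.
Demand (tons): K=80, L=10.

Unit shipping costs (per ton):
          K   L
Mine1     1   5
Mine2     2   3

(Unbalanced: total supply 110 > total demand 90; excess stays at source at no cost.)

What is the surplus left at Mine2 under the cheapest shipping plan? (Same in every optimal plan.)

20

An optimal plan:
  Mine1 to K: 30 × 1 = 30
  Mine2 to K: 50 × 2 = 100
  Mine2 to L: 10 × 3 = 30
Total cost = 160.
Mine2 ships 60 of its 80, leaving 20.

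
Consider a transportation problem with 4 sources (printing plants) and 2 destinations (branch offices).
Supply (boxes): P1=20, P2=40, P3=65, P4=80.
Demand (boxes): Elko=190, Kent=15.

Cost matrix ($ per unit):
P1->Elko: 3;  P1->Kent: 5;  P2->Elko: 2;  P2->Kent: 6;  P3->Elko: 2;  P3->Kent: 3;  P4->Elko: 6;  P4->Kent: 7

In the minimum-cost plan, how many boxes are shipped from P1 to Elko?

20

The minimum-cost plan:
  P1→Elko: 20 × $3 = $60
  P2→Elko: 40 × $2 = $80
  P3→Elko: 65 × $2 = $130
  P4→Elko: 65 × $6 = $390
  P4→Kent: 15 × $7 = $105
Total cost = $765.
So P1→Elko carries 20 boxes.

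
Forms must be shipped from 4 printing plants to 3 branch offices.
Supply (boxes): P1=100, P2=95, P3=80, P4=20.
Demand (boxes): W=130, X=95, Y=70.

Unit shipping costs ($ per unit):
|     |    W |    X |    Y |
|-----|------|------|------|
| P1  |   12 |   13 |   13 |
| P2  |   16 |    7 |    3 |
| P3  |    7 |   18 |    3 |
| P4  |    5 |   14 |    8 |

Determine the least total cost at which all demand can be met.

2245

An optimal shipping plan:
  P1–W: 100 × $12 = $1200
  P2–X: 95 × $7 = $665
  P3–W: 10 × $7 = $70
  P3–Y: 70 × $3 = $210
  P4–W: 20 × $5 = $100
Total = 1200 + 665 + 70 + 210 + 100 = $2245.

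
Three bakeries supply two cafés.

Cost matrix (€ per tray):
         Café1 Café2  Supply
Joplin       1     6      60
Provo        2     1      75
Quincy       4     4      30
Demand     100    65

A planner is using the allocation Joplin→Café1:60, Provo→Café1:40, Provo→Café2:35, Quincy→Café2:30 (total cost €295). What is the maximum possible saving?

30

Current plan cost = 60·1 + 40·2 + 35·1 + 30·4 = €295.
Optimal plan:
  Joplin to Café1: 60 × €1 = €60
  Provo to Café1: 10 × €2 = €20
  Provo to Café2: 65 × €1 = €65
  Quincy to Café1: 30 × €4 = €120
Optimal cost = €265.
Saving = 295 − 265 = €30.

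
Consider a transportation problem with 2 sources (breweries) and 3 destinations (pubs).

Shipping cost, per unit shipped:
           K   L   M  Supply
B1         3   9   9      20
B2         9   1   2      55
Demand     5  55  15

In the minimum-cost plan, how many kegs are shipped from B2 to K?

0

Optimal shipments:
  B1 to K: 5 × 3 = 15
  B1 to M: 15 × 9 = 135
  B2 to L: 55 × 1 = 55
Total cost = 205.
The route B2→K is not used.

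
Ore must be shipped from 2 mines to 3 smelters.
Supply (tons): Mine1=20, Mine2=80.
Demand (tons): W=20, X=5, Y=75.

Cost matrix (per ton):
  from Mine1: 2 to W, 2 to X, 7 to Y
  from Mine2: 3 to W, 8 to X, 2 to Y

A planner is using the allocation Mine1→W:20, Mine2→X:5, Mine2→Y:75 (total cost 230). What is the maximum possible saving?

Current plan cost = 20·2 + 5·8 + 75·2 = 230.
Optimal plan:
  Mine1→W: 15 tons
  Mine1→X: 5 tons
  Mine2→W: 5 tons
  Mine2→Y: 75 tons
Optimal cost = 205.
Saving = 230 − 205 = 25.

25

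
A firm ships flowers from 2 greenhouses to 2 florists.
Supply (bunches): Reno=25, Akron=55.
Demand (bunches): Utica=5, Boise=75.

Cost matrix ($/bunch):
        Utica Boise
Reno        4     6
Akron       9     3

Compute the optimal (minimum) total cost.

One minimum-cost allocation:
  Reno–Utica: 5 × $4 = $20
  Reno–Boise: 20 × $6 = $120
  Akron–Boise: 55 × $3 = $165
Total = 20 + 120 + 165 = $305.

305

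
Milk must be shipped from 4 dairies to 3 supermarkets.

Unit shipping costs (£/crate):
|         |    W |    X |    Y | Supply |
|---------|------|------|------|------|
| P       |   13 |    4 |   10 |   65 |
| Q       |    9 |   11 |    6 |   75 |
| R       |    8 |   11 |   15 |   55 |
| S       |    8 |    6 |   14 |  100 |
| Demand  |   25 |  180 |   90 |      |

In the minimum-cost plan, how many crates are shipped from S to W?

Solving gives:
  P to X: 65 × £4 = £260
  Q to Y: 75 × £6 = £450
  R to W: 25 × £8 = £200
  R to X: 15 × £11 = £165
  R to Y: 15 × £15 = £225
  S to X: 100 × £6 = £600
Total cost = £1900.
The route S→W is not used.

0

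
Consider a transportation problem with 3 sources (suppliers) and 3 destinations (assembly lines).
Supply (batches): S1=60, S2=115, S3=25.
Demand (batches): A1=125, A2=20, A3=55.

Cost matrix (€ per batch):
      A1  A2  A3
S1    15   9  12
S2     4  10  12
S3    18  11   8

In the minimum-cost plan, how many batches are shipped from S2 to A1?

Optimal shipments:
  S1->A1: 10 batches
  S1->A2: 20 batches
  S1->A3: 30 batches
  S2->A1: 115 batches
  S3->A3: 25 batches
Total cost = €1350.
So S2→A1 carries 115 batches.

115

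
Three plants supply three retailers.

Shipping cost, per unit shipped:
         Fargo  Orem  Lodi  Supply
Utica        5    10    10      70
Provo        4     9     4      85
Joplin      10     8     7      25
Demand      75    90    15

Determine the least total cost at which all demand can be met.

A cheapest plan:
  Utica->Fargo: 5 × 5 = 25
  Utica->Orem: 65 × 10 = 650
  Provo->Fargo: 70 × 4 = 280
  Provo->Lodi: 15 × 4 = 60
  Joplin->Orem: 25 × 8 = 200
Total = 25 + 650 + 280 + 60 + 200 = 1215.
(Supply check: Utica ships 70; Provo ships 85; Joplin ships 25.)

1215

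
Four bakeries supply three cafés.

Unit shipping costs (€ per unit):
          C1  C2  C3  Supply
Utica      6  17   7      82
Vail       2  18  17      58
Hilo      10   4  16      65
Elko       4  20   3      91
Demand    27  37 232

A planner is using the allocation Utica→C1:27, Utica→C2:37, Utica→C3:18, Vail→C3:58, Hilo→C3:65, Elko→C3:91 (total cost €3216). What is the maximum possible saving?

1192

Current plan cost = 27·6 + 37·17 + 18·7 + 58·17 + 65·16 + 91·3 = €3216.
Optimal plan:
  Utica–C3: 82 trays
  Vail–C1: 27 trays
  Vail–C3: 31 trays
  Hilo–C2: 37 trays
  Hilo–C3: 28 trays
  Elko–C3: 91 trays
Optimal cost = €2024.
Saving = 3216 − 2024 = €1192.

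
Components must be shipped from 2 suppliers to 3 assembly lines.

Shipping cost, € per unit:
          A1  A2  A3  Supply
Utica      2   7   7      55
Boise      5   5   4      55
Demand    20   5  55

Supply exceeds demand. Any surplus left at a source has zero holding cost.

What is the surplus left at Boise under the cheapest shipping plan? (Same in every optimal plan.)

0

Minimum-cost shipments:
  Utica–A1: 20 batches
  Utica–A2: 5 batches
  Boise–A3: 55 batches
Total cost = €295.
Boise ships 55 of its 55, leaving 0.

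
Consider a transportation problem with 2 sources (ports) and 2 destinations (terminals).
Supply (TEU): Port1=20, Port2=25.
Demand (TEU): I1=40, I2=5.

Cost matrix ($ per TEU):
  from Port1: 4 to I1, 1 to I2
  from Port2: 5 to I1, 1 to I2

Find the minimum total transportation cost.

185

An optimal shipping plan:
  Port1->I1: 20 × $4 = $80
  Port2->I1: 20 × $5 = $100
  Port2->I2: 5 × $1 = $5
Total = 80 + 100 + 5 = $185.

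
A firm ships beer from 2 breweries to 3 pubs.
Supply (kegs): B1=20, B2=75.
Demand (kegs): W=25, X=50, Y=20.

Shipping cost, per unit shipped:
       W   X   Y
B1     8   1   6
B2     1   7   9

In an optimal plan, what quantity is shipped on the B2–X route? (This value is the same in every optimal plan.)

30

The minimum-cost plan:
  B1→X: 20 × 1 = 20
  B2→W: 25 × 1 = 25
  B2→X: 30 × 7 = 210
  B2→Y: 20 × 9 = 180
Total cost = 435.
So B2→X carries 30 kegs.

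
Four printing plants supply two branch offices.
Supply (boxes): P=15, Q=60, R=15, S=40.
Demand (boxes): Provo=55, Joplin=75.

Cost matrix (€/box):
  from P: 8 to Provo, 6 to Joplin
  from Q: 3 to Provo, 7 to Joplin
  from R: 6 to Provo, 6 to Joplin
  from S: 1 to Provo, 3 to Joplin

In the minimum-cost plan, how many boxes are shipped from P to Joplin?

The minimum-cost plan:
  P to Joplin: 15 boxes
  Q to Provo: 55 boxes
  Q to Joplin: 5 boxes
  R to Joplin: 15 boxes
  S to Joplin: 40 boxes
Total cost = €500.
So P→Joplin carries 15 boxes.

15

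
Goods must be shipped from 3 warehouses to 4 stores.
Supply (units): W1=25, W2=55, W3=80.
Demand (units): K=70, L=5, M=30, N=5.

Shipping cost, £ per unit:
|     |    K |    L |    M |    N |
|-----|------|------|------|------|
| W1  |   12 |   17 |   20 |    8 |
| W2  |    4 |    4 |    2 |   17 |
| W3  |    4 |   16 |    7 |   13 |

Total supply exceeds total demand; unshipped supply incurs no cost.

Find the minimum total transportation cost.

One minimum-cost allocation:
  W1→N: 5 units
  W2→K: 20 units
  W2→L: 5 units
  W2→M: 30 units
  W3→K: 50 units
Total cost = £400.

400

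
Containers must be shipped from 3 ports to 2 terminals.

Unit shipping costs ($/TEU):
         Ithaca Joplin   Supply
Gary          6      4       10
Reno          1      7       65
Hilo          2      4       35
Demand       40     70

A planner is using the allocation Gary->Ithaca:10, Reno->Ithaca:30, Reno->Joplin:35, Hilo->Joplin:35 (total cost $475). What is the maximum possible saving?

Current plan cost = 10·6 + 30·1 + 35·7 + 35·4 = $475.
Optimal plan:
  Gary–Joplin: 10 × $4 = $40
  Reno–Ithaca: 40 × $1 = $40
  Reno–Joplin: 25 × $7 = $175
  Hilo–Joplin: 35 × $4 = $140
Optimal cost = $395.
Saving = 475 − 395 = $80.

80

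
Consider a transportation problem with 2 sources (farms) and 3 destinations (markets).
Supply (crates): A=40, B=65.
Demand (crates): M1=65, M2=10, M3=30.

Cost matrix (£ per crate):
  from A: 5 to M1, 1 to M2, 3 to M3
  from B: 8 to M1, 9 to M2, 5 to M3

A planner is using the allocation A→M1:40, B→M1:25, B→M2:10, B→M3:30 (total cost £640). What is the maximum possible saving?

50

Current plan cost = 40·5 + 25·8 + 10·9 + 30·5 = £640.
Optimal plan:
  A to M1: 30 crates
  A to M2: 10 crates
  B to M1: 35 crates
  B to M3: 30 crates
Optimal cost = £590.
Saving = 640 − 590 = £50.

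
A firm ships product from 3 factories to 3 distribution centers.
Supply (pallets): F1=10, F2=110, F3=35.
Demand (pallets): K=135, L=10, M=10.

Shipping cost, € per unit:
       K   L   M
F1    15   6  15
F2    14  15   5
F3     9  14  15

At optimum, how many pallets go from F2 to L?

0

The minimum-cost plan:
  F1–L: 10 × €6 = €60
  F2–K: 100 × €14 = €1400
  F2–M: 10 × €5 = €50
  F3–K: 35 × €9 = €315
Total cost = €1825.
The route F2→L is not used.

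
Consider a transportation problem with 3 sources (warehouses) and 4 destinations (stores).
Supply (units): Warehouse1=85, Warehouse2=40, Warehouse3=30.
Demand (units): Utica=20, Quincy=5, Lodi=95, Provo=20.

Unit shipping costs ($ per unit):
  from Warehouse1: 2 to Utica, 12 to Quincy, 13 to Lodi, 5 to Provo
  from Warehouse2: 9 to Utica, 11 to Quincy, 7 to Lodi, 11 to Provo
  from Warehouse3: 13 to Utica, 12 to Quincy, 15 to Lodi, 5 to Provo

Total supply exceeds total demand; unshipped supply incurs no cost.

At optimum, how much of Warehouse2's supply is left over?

An optimal plan:
  Warehouse1 to Utica: 20 × $2 = $40
  Warehouse1 to Quincy: 5 × $12 = $60
  Warehouse1 to Lodi: 55 × $13 = $715
  Warehouse2 to Lodi: 40 × $7 = $280
  Warehouse3 to Provo: 20 × $5 = $100
Total cost = $1195.
Warehouse2 ships 40 of its 40, leaving 0.

0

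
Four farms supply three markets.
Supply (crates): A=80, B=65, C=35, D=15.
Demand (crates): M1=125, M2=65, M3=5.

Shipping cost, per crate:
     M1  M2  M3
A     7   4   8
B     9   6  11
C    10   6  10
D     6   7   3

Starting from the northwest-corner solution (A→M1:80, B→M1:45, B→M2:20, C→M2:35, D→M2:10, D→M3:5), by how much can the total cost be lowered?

40

Current plan cost = 80·7 + 45·9 + 20·6 + 35·6 + 10·7 + 5·3 = 1380.
Optimal plan:
  A->M1: 50 × 7 = 350
  A->M2: 30 × 4 = 120
  B->M1: 65 × 9 = 585
  C->M2: 35 × 6 = 210
  D->M1: 10 × 6 = 60
  D->M3: 5 × 3 = 15
Optimal cost = 1340.
Saving = 1380 − 1340 = 40.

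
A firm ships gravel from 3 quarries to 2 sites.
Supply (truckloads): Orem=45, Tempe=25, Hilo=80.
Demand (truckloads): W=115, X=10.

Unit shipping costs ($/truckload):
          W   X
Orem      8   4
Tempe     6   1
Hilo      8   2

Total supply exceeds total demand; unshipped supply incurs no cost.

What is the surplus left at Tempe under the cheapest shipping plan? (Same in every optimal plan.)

An optimal plan:
  Orem–W: 20 × $8 = $160
  Tempe–W: 25 × $6 = $150
  Hilo–W: 70 × $8 = $560
  Hilo–X: 10 × $2 = $20
Total cost = $890.
Tempe ships 25 of its 25, leaving 0.

0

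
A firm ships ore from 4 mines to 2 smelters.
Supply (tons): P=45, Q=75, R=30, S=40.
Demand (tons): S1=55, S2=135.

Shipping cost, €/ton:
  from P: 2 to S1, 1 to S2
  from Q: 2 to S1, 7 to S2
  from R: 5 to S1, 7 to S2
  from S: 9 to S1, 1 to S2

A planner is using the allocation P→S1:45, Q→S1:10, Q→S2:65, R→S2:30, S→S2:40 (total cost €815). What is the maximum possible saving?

270

Current plan cost = 45·2 + 10·2 + 65·7 + 30·7 + 40·1 = €815.
Optimal plan:
  P–S2: 45 tons
  Q–S1: 55 tons
  Q–S2: 20 tons
  R–S2: 30 tons
  S–S2: 40 tons
Optimal cost = €545.
Saving = 815 − 545 = €270.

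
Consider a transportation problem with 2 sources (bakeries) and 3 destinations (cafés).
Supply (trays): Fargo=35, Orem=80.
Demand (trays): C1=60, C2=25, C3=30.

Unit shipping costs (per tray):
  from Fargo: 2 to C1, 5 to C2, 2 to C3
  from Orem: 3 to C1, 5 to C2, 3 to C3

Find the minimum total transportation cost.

An optimal shipping plan:
  Fargo->C1: 35 trays
  Orem->C1: 25 trays
  Orem->C2: 25 trays
  Orem->C3: 30 trays
Total cost = 360.

360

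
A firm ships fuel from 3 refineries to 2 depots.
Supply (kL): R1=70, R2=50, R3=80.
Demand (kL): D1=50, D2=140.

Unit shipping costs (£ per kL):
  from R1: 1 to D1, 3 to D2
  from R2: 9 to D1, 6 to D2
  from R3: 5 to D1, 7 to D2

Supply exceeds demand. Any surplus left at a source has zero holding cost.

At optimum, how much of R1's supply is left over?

0

Minimum-cost shipments:
  R1→D2: 70 kL
  R2→D2: 50 kL
  R3→D1: 50 kL
  R3→D2: 20 kL
Total cost = £900.
R1 ships 70 of its 70, leaving 0.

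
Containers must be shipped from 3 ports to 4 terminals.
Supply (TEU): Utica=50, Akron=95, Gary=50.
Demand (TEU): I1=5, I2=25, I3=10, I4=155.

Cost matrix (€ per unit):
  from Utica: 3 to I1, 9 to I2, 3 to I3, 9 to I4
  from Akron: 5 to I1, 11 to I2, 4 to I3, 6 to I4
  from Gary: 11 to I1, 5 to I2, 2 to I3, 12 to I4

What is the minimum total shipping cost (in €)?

A cheapest plan:
  Utica–I1: 5 × €3 = €15
  Utica–I4: 45 × €9 = €405
  Akron–I4: 95 × €6 = €570
  Gary–I2: 25 × €5 = €125
  Gary–I3: 10 × €2 = €20
  Gary–I4: 15 × €12 = €180
Total = 15 + 405 + 570 + 125 + 20 + 180 = €1315.

1315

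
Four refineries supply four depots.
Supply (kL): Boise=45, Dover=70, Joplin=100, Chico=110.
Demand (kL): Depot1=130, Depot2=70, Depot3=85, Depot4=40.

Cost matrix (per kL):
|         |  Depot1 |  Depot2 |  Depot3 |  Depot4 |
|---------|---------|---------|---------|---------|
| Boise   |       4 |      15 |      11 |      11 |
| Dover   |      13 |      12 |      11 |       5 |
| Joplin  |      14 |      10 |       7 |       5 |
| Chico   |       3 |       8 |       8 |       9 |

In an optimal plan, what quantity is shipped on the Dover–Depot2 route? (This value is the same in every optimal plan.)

30

Optimal shipments:
  Boise to Depot1: 45 × 4 = 180
  Dover to Depot2: 30 × 12 = 360
  Dover to Depot4: 40 × 5 = 200
  Joplin to Depot2: 15 × 10 = 150
  Joplin to Depot3: 85 × 7 = 595
  Chico to Depot1: 85 × 3 = 255
  Chico to Depot2: 25 × 8 = 200
Total cost = 1940.
So Dover→Depot2 carries 30 kL.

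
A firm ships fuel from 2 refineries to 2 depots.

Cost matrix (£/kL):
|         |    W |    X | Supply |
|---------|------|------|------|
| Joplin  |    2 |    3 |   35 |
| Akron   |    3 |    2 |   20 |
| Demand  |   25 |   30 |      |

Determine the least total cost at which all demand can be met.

120

Optimal allocation:
  Joplin→W: 25 × £2 = £50
  Joplin→X: 10 × £3 = £30
  Akron→X: 20 × £2 = £40
Total = 50 + 30 + 40 = £120.
(Supply check: Joplin ships 35; Akron ships 20.)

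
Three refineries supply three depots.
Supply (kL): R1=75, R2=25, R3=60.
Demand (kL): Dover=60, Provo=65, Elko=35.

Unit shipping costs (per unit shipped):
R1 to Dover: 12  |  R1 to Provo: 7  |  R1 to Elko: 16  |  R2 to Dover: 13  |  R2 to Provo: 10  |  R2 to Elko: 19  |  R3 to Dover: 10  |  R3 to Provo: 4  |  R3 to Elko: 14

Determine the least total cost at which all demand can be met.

1580

A cheapest plan:
  R1 to Dover: 35 kL
  R1 to Provo: 5 kL
  R1 to Elko: 35 kL
  R2 to Dover: 25 kL
  R3 to Provo: 60 kL
Total cost = 1580.
(Supply check: R1 ships 75; R2 ships 25; R3 ships 60.)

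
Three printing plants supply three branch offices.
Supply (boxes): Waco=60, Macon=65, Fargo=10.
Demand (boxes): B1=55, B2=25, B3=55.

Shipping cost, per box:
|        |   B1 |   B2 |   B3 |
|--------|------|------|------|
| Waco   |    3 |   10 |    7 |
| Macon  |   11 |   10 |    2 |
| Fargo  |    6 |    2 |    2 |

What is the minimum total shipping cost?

An optimal shipping plan:
  Waco to B1: 55 × 3 = 165
  Waco to B2: 5 × 10 = 50
  Macon to B2: 10 × 10 = 100
  Macon to B3: 55 × 2 = 110
  Fargo to B2: 10 × 2 = 20
Total = 165 + 50 + 100 + 110 + 20 = 445.

445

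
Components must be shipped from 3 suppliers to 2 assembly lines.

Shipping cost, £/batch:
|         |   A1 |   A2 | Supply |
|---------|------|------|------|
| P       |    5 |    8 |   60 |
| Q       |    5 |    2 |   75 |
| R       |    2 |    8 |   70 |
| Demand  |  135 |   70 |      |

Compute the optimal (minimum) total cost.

Optimal allocation:
  P→A1: 60 × £5 = £300
  Q→A1: 5 × £5 = £25
  Q→A2: 70 × £2 = £140
  R→A1: 70 × £2 = £140
Total = 300 + 25 + 140 + 140 = £605.
(Supply check: P ships 60; Q ships 75; R ships 70.)

605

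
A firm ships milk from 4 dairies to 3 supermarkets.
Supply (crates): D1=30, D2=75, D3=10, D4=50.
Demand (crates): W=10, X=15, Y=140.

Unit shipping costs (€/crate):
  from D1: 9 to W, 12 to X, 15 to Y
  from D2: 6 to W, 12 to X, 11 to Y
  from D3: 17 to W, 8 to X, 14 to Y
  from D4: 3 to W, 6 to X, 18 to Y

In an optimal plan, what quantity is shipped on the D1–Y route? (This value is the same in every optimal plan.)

Solving gives:
  D1->Y: 30 crates
  D2->Y: 75 crates
  D3->Y: 10 crates
  D4->W: 10 crates
  D4->X: 15 crates
  D4->Y: 25 crates
Total cost = €1985.
So D1→Y carries 30 crates.

30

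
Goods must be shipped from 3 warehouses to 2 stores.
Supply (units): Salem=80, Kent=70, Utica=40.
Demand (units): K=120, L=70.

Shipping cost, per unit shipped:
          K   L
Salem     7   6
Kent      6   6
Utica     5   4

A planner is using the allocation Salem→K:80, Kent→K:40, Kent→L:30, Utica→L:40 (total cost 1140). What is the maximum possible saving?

Current plan cost = 80·7 + 40·6 + 30·6 + 40·4 = 1140.
Optimal plan:
  Salem→K: 10 units
  Salem→L: 70 units
  Kent→K: 70 units
  Utica→K: 40 units
Optimal cost = 1110.
Saving = 1140 − 1110 = 30.

30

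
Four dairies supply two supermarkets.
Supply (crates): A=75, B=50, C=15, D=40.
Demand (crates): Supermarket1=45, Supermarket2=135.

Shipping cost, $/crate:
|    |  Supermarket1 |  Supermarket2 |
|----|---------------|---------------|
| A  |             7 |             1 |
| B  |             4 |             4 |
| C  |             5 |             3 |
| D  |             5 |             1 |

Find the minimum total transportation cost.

360

Optimal allocation:
  A→Supermarket2: 75 × $1 = $75
  B→Supermarket1: 45 × $4 = $180
  B→Supermarket2: 5 × $4 = $20
  C→Supermarket2: 15 × $3 = $45
  D→Supermarket2: 40 × $1 = $40
Total = 75 + 180 + 20 + 45 + 40 = $360.
(Supply check: A ships 75; B ships 50; C ships 15; D ships 40.)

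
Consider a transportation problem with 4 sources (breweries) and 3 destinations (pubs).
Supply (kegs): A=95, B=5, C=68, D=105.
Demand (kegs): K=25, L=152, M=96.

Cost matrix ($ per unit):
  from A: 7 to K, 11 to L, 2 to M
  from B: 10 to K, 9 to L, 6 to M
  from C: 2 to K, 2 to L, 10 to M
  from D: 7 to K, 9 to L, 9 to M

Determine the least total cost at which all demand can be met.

A cheapest plan:
  A to M: 95 kegs
  B to L: 4 kegs
  B to M: 1 kegs
  C to L: 68 kegs
  D to K: 25 kegs
  D to L: 80 kegs
Total cost = $1263.

1263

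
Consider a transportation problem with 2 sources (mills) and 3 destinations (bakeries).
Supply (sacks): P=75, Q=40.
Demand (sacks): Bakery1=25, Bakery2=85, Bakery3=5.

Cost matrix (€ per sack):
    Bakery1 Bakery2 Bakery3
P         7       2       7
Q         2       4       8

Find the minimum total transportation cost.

280

One minimum-cost allocation:
  P→Bakery2: 75 × €2 = €150
  Q→Bakery1: 25 × €2 = €50
  Q→Bakery2: 10 × €4 = €40
  Q→Bakery3: 5 × €8 = €40
Total = 150 + 50 + 40 + 40 = €280.
(Supply check: P ships 75; Q ships 40.)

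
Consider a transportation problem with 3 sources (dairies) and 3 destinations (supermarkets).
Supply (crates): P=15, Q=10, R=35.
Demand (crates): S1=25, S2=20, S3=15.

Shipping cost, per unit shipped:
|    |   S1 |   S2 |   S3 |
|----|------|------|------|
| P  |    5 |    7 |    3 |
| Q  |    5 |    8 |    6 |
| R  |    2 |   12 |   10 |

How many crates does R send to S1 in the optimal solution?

Optimal shipments:
  P->S3: 15 × 3 = 45
  Q->S2: 10 × 8 = 80
  R->S1: 25 × 2 = 50
  R->S2: 10 × 12 = 120
Total cost = 295.
So R→S1 carries 25 crates.

25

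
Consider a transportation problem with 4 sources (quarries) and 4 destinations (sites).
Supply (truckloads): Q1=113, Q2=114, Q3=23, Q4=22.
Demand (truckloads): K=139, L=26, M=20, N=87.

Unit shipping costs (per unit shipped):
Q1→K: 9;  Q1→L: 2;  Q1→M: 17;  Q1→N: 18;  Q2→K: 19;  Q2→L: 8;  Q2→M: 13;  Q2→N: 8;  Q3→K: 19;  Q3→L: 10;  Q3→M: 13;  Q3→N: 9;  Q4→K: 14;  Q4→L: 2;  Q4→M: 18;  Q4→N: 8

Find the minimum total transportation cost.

2543

One minimum-cost allocation:
  Q1–K: 113 truckloads
  Q2–K: 23 truckloads
  Q2–L: 4 truckloads
  Q2–N: 87 truckloads
  Q3–K: 3 truckloads
  Q3–M: 20 truckloads
  Q4–L: 22 truckloads
Total cost = 2543.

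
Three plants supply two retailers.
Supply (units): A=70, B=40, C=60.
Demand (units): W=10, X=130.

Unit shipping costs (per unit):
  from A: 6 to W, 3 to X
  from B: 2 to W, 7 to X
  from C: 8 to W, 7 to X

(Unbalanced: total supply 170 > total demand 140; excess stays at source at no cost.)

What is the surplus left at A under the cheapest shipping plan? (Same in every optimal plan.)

Minimum-cost shipments:
  A→X: 70 × 3 = 210
  B→W: 10 × 2 = 20
  C→X: 60 × 7 = 420
Total cost = 650.
A ships 70 of its 70, leaving 0.

0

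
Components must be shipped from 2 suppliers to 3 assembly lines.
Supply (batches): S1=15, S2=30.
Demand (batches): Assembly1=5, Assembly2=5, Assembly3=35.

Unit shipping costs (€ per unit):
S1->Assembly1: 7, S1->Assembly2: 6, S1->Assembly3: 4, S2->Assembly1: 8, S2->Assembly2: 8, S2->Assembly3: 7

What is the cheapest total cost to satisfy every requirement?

A cheapest plan:
  S1 to Assembly3: 15 batches
  S2 to Assembly1: 5 batches
  S2 to Assembly2: 5 batches
  S2 to Assembly3: 20 batches
Total cost = €280.
(Supply check: S1 ships 15; S2 ships 30.)

280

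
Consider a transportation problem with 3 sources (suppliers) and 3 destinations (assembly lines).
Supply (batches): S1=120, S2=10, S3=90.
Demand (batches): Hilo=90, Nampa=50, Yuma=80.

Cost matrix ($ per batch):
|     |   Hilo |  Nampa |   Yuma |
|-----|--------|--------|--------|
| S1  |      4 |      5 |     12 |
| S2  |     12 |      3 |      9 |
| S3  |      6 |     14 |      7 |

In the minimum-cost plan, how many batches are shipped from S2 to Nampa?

The minimum-cost plan:
  S1 to Hilo: 80 × $4 = $320
  S1 to Nampa: 40 × $5 = $200
  S2 to Nampa: 10 × $3 = $30
  S3 to Hilo: 10 × $6 = $60
  S3 to Yuma: 80 × $7 = $560
Total cost = $1170.
So S2→Nampa carries 10 batches.

10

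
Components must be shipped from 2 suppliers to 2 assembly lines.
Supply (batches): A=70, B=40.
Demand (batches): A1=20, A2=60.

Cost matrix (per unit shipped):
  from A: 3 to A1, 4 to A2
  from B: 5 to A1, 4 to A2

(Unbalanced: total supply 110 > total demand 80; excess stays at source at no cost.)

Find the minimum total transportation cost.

300

Optimal allocation:
  A–A1: 20 × 3 = 60
  A–A2: 50 × 4 = 200
  B–A2: 10 × 4 = 40
Total = 60 + 200 + 40 = 300.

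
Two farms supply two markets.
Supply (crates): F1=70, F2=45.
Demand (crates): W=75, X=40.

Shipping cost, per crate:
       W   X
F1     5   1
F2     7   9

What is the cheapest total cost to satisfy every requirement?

An optimal shipping plan:
  F1→W: 30 × 5 = 150
  F1→X: 40 × 1 = 40
  F2→W: 45 × 7 = 315
Total = 150 + 40 + 315 = 505.

505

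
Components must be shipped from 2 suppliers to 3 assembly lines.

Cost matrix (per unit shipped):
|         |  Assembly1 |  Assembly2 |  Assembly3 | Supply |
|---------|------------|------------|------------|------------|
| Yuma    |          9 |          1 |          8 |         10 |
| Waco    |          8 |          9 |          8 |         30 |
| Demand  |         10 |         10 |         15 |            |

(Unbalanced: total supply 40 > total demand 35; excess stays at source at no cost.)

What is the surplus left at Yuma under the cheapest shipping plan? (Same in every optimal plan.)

An optimal plan:
  Yuma–Assembly2: 10 × 1 = 10
  Waco–Assembly1: 10 × 8 = 80
  Waco–Assembly3: 15 × 8 = 120
Total cost = 210.
Yuma ships 10 of its 10, leaving 0.

0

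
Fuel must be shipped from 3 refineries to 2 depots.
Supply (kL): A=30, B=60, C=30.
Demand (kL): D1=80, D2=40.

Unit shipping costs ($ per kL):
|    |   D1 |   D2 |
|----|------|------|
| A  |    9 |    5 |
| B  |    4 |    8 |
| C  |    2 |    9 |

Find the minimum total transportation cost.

490

A cheapest plan:
  A–D2: 30 × $5 = $150
  B–D1: 50 × $4 = $200
  B–D2: 10 × $8 = $80
  C–D1: 30 × $2 = $60
Total = 150 + 200 + 80 + 60 = $490.
(Supply check: A ships 30; B ships 60; C ships 30.)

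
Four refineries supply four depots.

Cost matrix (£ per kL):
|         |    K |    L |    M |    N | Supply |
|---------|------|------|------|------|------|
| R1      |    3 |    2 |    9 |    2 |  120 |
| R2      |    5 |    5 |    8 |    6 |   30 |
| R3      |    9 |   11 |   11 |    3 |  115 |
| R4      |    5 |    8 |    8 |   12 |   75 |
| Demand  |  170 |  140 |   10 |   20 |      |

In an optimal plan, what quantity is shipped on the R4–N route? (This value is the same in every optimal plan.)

0

Solving gives:
  R1–L: 120 × £2 = £240
  R2–K: 10 × £5 = £50
  R2–L: 20 × £5 = £100
  R3–K: 85 × £9 = £765
  R3–M: 10 × £11 = £110
  R3–N: 20 × £3 = £60
  R4–K: 75 × £5 = £375
Total cost = £1700.
The route R4→N is not used.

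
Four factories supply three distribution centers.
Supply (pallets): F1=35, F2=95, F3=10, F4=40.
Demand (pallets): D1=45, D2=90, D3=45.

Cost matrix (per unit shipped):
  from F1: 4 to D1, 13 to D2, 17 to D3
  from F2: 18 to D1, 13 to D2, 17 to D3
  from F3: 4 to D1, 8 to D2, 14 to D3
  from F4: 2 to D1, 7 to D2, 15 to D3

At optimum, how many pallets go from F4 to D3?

Solving gives:
  F1→D1: 35 pallets
  F2→D2: 50 pallets
  F2→D3: 45 pallets
  F3→D2: 10 pallets
  F4→D1: 10 pallets
  F4→D2: 30 pallets
Total cost = 1865.
The route F4→D3 is not used.

0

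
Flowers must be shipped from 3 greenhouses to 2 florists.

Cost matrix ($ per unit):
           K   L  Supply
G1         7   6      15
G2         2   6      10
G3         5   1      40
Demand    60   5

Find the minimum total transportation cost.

Optimal allocation:
  G1 to K: 15 bunches
  G2 to K: 10 bunches
  G3 to K: 35 bunches
  G3 to L: 5 bunches
Total cost = $305.

305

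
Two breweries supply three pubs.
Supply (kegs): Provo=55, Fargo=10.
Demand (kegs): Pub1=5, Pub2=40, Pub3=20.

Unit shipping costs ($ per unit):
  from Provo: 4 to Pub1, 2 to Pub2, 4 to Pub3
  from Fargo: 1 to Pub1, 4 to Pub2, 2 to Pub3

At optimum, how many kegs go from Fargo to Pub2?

0

The minimum-cost plan:
  Provo to Pub2: 40 × $2 = $80
  Provo to Pub3: 15 × $4 = $60
  Fargo to Pub1: 5 × $1 = $5
  Fargo to Pub3: 5 × $2 = $10
Total cost = $155.
The route Fargo→Pub2 is not used.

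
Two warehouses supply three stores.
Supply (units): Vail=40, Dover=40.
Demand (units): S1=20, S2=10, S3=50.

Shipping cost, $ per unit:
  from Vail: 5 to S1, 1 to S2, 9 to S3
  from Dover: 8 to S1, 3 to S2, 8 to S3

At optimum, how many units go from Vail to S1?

20

Solving gives:
  Vail–S1: 20 × $5 = $100
  Vail–S2: 10 × $1 = $10
  Vail–S3: 10 × $9 = $90
  Dover–S3: 40 × $8 = $320
Total cost = $520.
So Vail→S1 carries 20 units.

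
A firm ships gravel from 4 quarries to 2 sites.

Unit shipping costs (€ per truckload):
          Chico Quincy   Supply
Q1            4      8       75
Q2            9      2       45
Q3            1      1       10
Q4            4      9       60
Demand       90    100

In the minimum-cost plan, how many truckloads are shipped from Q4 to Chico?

60

The minimum-cost plan:
  Q1 to Chico: 30 truckloads
  Q1 to Quincy: 45 truckloads
  Q2 to Quincy: 45 truckloads
  Q3 to Quincy: 10 truckloads
  Q4 to Chico: 60 truckloads
Total cost = €820.
So Q4→Chico carries 60 truckloads.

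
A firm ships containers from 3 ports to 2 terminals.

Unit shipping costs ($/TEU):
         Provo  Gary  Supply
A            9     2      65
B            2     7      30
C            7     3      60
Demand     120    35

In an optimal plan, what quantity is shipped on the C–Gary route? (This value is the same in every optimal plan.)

Optimal shipments:
  A->Provo: 30 × $9 = $270
  A->Gary: 35 × $2 = $70
  B->Provo: 30 × $2 = $60
  C->Provo: 60 × $7 = $420
Total cost = $820.
The route C→Gary is not used.

0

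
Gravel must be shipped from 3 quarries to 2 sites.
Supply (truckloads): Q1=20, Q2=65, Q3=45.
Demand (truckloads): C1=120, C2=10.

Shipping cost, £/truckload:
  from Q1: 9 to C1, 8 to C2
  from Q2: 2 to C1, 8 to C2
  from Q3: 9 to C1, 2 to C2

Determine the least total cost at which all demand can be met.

645

Optimal allocation:
  Q1–C1: 20 × £9 = £180
  Q2–C1: 65 × £2 = £130
  Q3–C1: 35 × £9 = £315
  Q3–C2: 10 × £2 = £20
Total = 180 + 130 + 315 + 20 = £645.
(Supply check: Q1 ships 20; Q2 ships 65; Q3 ships 45.)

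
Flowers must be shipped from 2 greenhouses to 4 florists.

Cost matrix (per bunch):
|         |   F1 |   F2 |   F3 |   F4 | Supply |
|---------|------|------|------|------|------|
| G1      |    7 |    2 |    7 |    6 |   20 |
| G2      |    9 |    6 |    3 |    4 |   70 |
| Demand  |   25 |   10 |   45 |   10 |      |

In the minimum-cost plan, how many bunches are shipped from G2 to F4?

10

Solving gives:
  G1→F1: 10 × 7 = 70
  G1→F2: 10 × 2 = 20
  G2→F1: 15 × 9 = 135
  G2→F3: 45 × 3 = 135
  G2→F4: 10 × 4 = 40
Total cost = 400.
So G2→F4 carries 10 bunches.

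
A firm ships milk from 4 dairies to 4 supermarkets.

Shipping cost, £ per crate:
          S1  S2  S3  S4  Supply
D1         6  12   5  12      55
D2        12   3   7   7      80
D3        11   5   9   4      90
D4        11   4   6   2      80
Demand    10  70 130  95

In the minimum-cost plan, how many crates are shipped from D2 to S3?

Solving gives:
  D1→S1: 10 × £6 = £60
  D1→S3: 45 × £5 = £225
  D2→S2: 70 × £3 = £210
  D2→S3: 10 × £7 = £70
  D3→S4: 90 × £4 = £360
  D4→S3: 75 × £6 = £450
  D4→S4: 5 × £2 = £10
Total cost = £1385.
So D2→S3 carries 10 crates.

10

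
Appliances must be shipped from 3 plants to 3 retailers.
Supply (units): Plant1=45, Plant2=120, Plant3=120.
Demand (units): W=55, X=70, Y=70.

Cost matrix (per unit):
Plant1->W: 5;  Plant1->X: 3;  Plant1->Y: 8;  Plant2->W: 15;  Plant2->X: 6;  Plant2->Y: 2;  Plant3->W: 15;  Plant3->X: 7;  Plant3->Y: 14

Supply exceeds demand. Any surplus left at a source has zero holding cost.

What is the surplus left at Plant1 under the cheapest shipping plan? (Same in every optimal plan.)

0

An optimal plan:
  Plant1->W: 45 × 5 = 225
  Plant2->X: 50 × 6 = 300
  Plant2->Y: 70 × 2 = 140
  Plant3->W: 10 × 15 = 150
  Plant3->X: 20 × 7 = 140
Total cost = 955.
Plant1 ships 45 of its 45, leaving 0.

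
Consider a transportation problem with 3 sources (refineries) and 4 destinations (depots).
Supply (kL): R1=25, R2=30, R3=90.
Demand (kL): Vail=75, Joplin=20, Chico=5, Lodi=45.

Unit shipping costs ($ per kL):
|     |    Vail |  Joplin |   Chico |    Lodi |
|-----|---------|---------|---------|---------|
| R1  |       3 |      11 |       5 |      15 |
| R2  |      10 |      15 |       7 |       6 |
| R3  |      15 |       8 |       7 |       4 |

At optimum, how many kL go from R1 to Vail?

Optimal shipments:
  R1→Vail: 25 × $3 = $75
  R2→Vail: 30 × $10 = $300
  R3→Vail: 20 × $15 = $300
  R3→Joplin: 20 × $8 = $160
  R3→Chico: 5 × $7 = $35
  R3→Lodi: 45 × $4 = $180
Total cost = $1050.
So R1→Vail carries 25 kL.

25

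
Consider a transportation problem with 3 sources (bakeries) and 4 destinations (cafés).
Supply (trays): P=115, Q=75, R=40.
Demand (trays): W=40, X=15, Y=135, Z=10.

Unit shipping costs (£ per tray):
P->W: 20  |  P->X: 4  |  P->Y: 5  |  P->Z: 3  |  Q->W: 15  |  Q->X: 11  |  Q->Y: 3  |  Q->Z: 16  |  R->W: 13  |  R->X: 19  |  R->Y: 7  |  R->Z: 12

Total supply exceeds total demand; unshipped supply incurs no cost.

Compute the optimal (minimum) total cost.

1135

An optimal shipping plan:
  P→X: 15 × £4 = £60
  P→Y: 60 × £5 = £300
  P→Z: 10 × £3 = £30
  Q→Y: 75 × £3 = £225
  R→W: 40 × £13 = £520
Total = 60 + 300 + 30 + 225 + 520 = £1135.
(Supply check: P ships 85; Q ships 75; R ships 40.)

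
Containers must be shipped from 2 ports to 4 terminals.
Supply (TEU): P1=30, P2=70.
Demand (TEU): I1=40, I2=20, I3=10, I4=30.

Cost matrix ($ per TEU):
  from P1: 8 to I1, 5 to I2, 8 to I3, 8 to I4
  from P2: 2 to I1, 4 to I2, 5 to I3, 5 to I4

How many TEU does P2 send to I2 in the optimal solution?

0

Optimal shipments:
  P1–I2: 20 × $5 = $100
  P1–I3: 10 × $8 = $80
  P2–I1: 40 × $2 = $80
  P2–I4: 30 × $5 = $150
Total cost = $410.
The route P2→I2 is not used.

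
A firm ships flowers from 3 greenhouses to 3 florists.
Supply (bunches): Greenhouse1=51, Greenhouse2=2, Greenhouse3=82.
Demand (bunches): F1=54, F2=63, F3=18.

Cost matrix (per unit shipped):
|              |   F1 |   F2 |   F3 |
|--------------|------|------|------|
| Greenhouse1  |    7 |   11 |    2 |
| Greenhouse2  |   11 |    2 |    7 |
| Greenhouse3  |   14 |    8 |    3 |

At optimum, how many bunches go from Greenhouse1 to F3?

Optimal shipments:
  Greenhouse1→F1: 51 × 7 = 357
  Greenhouse2→F2: 2 × 2 = 4
  Greenhouse3→F1: 3 × 14 = 42
  Greenhouse3→F2: 61 × 8 = 488
  Greenhouse3→F3: 18 × 3 = 54
Total cost = 945.
The route Greenhouse1→F3 is not used.

0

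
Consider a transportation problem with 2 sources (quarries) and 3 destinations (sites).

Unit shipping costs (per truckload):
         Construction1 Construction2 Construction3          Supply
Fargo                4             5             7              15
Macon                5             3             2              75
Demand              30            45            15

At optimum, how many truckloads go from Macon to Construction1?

15

The minimum-cost plan:
  Fargo→Construction1: 15 × 4 = 60
  Macon→Construction1: 15 × 5 = 75
  Macon→Construction2: 45 × 3 = 135
  Macon→Construction3: 15 × 2 = 30
Total cost = 300.
So Macon→Construction1 carries 15 truckloads.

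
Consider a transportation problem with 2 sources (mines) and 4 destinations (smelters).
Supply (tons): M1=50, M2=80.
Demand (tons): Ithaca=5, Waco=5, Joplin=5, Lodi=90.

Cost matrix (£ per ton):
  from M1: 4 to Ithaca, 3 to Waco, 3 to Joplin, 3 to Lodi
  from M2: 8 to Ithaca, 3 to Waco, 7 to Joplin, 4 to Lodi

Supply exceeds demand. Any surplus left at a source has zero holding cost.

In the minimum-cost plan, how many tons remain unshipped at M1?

Minimum-cost shipments:
  M1→Ithaca: 5 × £4 = £20
  M1→Joplin: 5 × £3 = £15
  M1→Lodi: 40 × £3 = £120
  M2→Waco: 5 × £3 = £15
  M2→Lodi: 50 × £4 = £200
Total cost = £370.
M1 ships 50 of its 50, leaving 0.

0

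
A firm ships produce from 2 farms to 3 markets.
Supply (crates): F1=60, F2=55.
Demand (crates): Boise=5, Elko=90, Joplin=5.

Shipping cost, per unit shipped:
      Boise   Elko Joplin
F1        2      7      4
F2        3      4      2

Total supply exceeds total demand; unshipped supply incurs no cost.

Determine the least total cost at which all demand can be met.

Optimal allocation:
  F1->Boise: 5 crates
  F1->Elko: 35 crates
  F1->Joplin: 5 crates
  F2->Elko: 55 crates
Total cost = 495.
(Supply check: F1 ships 45; F2 ships 55.)

495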